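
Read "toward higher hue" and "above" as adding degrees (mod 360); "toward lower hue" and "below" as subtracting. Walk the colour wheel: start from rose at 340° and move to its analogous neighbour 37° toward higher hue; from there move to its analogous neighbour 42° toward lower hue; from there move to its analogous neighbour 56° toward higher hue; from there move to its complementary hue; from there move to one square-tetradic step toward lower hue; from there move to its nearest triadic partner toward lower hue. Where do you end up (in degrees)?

340 + 37 = 377 → 377 − 360 = 17°   (analog 37° ↑)
17 − 42 = -25 → -25 + 360 = 335°   (analog 42° ↓)
335 + 56 = 391 → 391 − 360 = 31°   (analog 56° ↑)
31 + 180 = 211°   (complement)
211 − 90 = 121°   (square ↓)
121 − 120 = 1°   (triadic ↓)

1°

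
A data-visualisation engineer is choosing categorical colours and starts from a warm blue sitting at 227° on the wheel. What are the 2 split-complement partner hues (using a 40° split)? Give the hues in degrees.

Split-complementary hues sit 40° either side of the complement.
Complement of 227°: 227 + 180 = 407 → 407 − 360 = 47°
47 − 40 = 7°
47 + 40 = 87°

7° and 87°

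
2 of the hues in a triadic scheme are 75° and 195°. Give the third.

A triad places three hues 120° apart.
The full set through 75° is {75°, 195°, 315°}.
Given {75°, 195°}, the missing hue is 315°.

315°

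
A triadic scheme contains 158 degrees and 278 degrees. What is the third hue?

A triad spaces three hues 120° apart.
The full set is {38°, 158°, 278°}.

38°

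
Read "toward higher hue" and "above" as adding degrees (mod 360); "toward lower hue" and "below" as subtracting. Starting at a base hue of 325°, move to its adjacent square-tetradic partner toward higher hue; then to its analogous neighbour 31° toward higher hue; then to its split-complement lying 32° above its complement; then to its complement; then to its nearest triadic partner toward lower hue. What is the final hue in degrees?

358°

325 + 90 = 415 → 415 − 360 = 55°   (square ↑)
55 + 31 = 86°   (analog 31° ↑)
86 + 212 = 298°   (split-comp 32° ↑)
298 + 180 = 478 → 478 − 360 = 118°   (complement)
118 − 120 = -2 → -2 + 360 = 358°   (triadic ↓)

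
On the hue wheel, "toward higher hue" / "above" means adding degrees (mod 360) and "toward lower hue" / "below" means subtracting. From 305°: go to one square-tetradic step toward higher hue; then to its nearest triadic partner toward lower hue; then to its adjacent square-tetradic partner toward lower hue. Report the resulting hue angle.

305 + 90 = 395 → 395 − 360 = 35°   (square ↑)
35 − 120 = -85 → -85 + 360 = 275°   (triadic ↓)
275 − 90 = 185°   (square ↓)

185°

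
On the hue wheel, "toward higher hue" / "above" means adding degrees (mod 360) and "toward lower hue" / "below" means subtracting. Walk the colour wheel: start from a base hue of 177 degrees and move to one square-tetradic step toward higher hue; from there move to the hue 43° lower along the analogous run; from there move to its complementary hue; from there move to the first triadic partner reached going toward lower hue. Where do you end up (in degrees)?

284°

177 + 90 = 267°   (square ↑)
267 − 43 = 224°   (analog 43° ↓)
224 + 180 = 404 → 404 − 360 = 44°   (complement)
44 − 120 = -76 → -76 + 360 = 284°   (triadic ↓)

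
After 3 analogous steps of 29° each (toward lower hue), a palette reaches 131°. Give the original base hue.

3 steps of 29° (toward lower hue) give a net shift of −87°.
Start = end − shift: 131 + 87 = 218°

218°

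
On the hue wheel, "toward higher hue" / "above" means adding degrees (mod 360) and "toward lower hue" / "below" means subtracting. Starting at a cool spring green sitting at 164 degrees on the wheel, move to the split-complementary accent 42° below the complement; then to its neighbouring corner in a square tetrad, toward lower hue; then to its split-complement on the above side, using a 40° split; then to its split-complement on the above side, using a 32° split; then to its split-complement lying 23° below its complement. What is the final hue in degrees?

164 + 138 = 302°   (split-comp 42° ↓)
302 − 90 = 212°   (square ↓)
212 + 220 = 432 → 432 − 360 = 72°   (split-comp 40° ↑)
72 + 212 = 284°   (split-comp 32° ↑)
284 + 157 = 441 → 441 − 360 = 81°   (split-comp 23° ↓)

81°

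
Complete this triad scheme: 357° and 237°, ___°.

117°

A triad places three hues 120° apart.
The full set through 237° is {117°, 237°, 357°}.
Given {237°, 357°}, the missing hue is 117°.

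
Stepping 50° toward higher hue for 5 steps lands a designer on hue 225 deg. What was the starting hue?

5 steps of 50° (toward higher hue) give a net shift of +250°.
Start = end − shift: 225 − 250 = -25 → -25 + 360 = 335°

335°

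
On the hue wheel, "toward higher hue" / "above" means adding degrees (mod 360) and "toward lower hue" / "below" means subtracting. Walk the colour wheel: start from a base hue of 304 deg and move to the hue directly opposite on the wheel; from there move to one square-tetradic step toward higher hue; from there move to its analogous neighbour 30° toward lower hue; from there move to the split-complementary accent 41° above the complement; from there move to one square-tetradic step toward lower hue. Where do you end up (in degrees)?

+180° (complement): 304 + 180 = 484 → 484 − 360 = 124°
+90° (square ↑): 124 + 90 = 214°
−30° (analog 30° ↓): 214 − 30 = 184°
+221° (split-comp 41° ↑): 184 + 221 = 405 → 405 − 360 = 45°
−90° (square ↓): 45 − 90 = -45 → -45 + 360 = 315°

315°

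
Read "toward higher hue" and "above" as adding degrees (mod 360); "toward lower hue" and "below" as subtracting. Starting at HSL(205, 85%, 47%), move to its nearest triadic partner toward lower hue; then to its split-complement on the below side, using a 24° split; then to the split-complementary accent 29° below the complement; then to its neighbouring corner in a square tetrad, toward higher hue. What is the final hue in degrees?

triadic ↓ −120°: 205 − 120 = 85°
split-comp 24° ↓ +156°: 85 + 156 = 241°
split-comp 29° ↓ +151°: 241 + 151 = 392 → 392 − 360 = 32°
square ↑ +90°: 32 + 90 = 122°

122°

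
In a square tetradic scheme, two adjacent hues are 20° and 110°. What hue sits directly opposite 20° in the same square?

200°

A square tetradic scheme places four hues 90° apart; opposite corners are 180° apart.
20 + 180 = 200°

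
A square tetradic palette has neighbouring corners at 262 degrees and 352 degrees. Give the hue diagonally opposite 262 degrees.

82°

A square tetradic scheme places four hues 90° apart; opposite corners are 180° apart.
262 + 180 = 442 → 442 − 360 = 82°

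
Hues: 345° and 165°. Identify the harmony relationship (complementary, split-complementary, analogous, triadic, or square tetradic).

complementary

Sort the hues: 165°, 345°.
Successive gaps around the wheel: 180°, 180°.
Two hues 180° apart are complementary.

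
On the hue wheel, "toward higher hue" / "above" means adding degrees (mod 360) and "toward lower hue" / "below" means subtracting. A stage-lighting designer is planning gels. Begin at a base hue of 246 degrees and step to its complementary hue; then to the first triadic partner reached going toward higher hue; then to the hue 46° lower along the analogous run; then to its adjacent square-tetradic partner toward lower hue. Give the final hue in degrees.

246 + 180 = 426 → 426 − 360 = 66°   (complement)
66 + 120 = 186°   (triadic ↑)
186 − 46 = 140°   (analog 46° ↓)
140 − 90 = 50°   (square ↓)

50°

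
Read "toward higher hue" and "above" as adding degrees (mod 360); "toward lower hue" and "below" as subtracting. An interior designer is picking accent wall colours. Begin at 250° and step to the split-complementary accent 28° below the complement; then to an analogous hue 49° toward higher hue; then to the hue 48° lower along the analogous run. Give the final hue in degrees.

250 + 152 = 402 → 402 − 360 = 42°   (split-comp 28° ↓)
42 + 49 = 91°   (analog 49° ↑)
91 − 48 = 43°   (analog 48° ↓)

43°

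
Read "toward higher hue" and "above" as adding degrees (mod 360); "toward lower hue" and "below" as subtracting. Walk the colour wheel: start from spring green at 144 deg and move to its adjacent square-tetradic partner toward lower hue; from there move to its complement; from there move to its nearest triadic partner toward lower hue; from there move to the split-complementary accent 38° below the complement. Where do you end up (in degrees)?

−90° (square ↓): 144 − 90 = 54°
+180° (complement): 54 + 180 = 234°
−120° (triadic ↓): 234 − 120 = 114°
+142° (split-comp 38° ↓): 114 + 142 = 256°

256°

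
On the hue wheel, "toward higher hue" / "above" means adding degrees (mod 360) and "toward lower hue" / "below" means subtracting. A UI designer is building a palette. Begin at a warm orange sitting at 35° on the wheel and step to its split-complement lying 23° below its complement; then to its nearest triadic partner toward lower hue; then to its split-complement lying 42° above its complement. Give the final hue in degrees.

split-comp 23° ↓ +157°: 35 + 157 = 192°
triadic ↓ −120°: 192 − 120 = 72°
split-comp 42° ↑ +222°: 72 + 222 = 294°

294°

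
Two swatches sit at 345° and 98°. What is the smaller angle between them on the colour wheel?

|345 − 98| = 247.
The shorter arc is 360 − 247 = 113°.

113°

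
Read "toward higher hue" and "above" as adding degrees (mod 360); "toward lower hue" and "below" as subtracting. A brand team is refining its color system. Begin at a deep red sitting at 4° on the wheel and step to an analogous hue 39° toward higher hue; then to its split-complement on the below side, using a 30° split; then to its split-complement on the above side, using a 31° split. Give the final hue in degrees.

+39° (analog 39° ↑): 4 + 39 = 43°
+150° (split-comp 30° ↓): 43 + 150 = 193°
+211° (split-comp 31° ↑): 193 + 211 = 404 → 404 − 360 = 44°

44°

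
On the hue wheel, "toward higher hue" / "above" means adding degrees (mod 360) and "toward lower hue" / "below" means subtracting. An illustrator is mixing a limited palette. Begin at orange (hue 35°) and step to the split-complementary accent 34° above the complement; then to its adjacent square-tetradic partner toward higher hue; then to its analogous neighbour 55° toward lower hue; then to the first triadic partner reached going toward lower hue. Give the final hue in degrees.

35 + 214 = 249°   (split-comp 34° ↑)
249 + 90 = 339°   (square ↑)
339 − 55 = 284°   (analog 55° ↓)
284 − 120 = 164°   (triadic ↓)

164°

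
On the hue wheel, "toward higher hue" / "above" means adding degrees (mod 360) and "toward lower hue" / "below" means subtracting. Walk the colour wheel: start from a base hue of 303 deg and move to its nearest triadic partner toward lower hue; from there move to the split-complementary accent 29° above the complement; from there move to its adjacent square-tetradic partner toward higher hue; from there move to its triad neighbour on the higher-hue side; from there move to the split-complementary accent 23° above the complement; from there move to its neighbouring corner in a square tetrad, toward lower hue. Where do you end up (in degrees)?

355°

303 − 120 = 183°   (triadic ↓)
183 + 209 = 392 → 392 − 360 = 32°   (split-comp 29° ↑)
32 + 90 = 122°   (square ↑)
122 + 120 = 242°   (triadic ↑)
242 + 203 = 445 → 445 − 360 = 85°   (split-comp 23° ↑)
85 − 90 = -5 → -5 + 360 = 355°   (square ↓)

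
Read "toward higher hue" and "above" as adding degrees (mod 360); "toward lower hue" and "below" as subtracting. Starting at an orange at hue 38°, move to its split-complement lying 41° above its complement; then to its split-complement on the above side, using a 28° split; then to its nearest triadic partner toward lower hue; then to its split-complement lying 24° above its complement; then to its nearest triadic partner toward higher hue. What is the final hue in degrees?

311°

+221° (split-comp 41° ↑): 38 + 221 = 259°
+208° (split-comp 28° ↑): 259 + 208 = 467 → 467 − 360 = 107°
−120° (triadic ↓): 107 − 120 = -13 → -13 + 360 = 347°
+204° (split-comp 24° ↑): 347 + 204 = 551 → 551 − 360 = 191°
+120° (triadic ↑): 191 + 120 = 311°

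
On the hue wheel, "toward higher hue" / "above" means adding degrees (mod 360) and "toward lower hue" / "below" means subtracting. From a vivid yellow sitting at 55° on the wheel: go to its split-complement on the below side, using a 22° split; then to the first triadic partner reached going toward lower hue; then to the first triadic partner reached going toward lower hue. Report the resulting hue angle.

333°

+158° (split-comp 22° ↓): 55 + 158 = 213°
−120° (triadic ↓): 213 − 120 = 93°
−120° (triadic ↓): 93 − 120 = -27 → -27 + 360 = 333°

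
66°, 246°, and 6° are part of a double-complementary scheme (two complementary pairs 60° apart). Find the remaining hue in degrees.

186°

A rectangular tetradic uses two complementary pairs 60° apart: offsets 0°, 60°, 180°, 240°.
Among {6°, 66°, 246°}, 246° and 66° are a 180° pair.
The remaining hue 6° needs its own complement: 6 + 180 = 186°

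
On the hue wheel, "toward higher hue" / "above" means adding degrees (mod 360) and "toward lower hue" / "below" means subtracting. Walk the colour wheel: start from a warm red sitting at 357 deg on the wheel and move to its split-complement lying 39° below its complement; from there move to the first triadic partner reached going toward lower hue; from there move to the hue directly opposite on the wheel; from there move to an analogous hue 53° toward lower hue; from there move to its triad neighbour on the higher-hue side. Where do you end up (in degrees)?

265°

357 + 141 = 498 → 498 − 360 = 138°   (split-comp 39° ↓)
138 − 120 = 18°   (triadic ↓)
18 + 180 = 198°   (complement)
198 − 53 = 145°   (analog 53° ↓)
145 + 120 = 265°   (triadic ↑)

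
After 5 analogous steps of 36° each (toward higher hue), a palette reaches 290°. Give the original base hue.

5 steps of 36° (toward higher hue) give a net shift of +180°.
Start = end − shift: 290 − 180 = 110°

110°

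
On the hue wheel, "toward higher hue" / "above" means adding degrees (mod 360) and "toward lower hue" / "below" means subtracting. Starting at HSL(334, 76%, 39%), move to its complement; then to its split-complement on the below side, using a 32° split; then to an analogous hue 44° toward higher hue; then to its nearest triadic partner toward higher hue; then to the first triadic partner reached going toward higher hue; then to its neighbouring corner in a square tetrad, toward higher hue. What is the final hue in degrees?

334 + 180 = 514 → 514 − 360 = 154°   (complement)
154 + 148 = 302°   (split-comp 32° ↓)
302 + 44 = 346°   (analog 44° ↑)
346 + 120 = 466 → 466 − 360 = 106°   (triadic ↑)
106 + 120 = 226°   (triadic ↑)
226 + 90 = 316°   (square ↑)

316°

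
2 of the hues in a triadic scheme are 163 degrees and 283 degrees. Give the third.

43°

A triad places three hues 120° apart.
The full set through 163° is {43°, 163°, 283°}.
Given {163°, 283°}, the missing hue is 43°.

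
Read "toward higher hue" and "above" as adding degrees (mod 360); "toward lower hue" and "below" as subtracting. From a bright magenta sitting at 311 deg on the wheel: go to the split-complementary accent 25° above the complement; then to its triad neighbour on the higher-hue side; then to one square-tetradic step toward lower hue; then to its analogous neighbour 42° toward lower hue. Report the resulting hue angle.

+205° (split-comp 25° ↑): 311 + 205 = 516 → 516 − 360 = 156°
+120° (triadic ↑): 156 + 120 = 276°
−90° (square ↓): 276 − 90 = 186°
−42° (analog 42° ↓): 186 − 42 = 144°

144°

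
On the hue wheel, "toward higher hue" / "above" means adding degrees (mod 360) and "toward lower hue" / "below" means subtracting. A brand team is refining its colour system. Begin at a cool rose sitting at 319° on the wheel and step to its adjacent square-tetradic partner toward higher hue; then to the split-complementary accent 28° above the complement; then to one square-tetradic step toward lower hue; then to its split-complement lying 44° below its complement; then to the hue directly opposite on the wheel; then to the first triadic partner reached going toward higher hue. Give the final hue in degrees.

319 + 90 = 409 → 409 − 360 = 49°   (square ↑)
49 + 208 = 257°   (split-comp 28° ↑)
257 − 90 = 167°   (square ↓)
167 + 136 = 303°   (split-comp 44° ↓)
303 + 180 = 483 → 483 − 360 = 123°   (complement)
123 + 120 = 243°   (triadic ↑)

243°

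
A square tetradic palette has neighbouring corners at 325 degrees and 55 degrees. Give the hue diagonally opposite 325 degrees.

145°

A square tetradic scheme places four hues 90° apart; opposite corners are 180° apart.
325 + 180 = 505 → 505 − 360 = 145°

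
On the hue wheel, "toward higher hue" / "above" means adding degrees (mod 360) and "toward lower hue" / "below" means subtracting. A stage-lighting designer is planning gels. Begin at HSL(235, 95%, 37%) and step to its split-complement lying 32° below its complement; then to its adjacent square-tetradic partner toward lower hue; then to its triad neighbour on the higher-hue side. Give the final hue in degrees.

53°

split-comp 32° ↓ +148°: 235 + 148 = 383 → 383 − 360 = 23°
square ↓ −90°: 23 − 90 = -67 → -67 + 360 = 293°
triadic ↑ +120°: 293 + 120 = 413 → 413 − 360 = 53°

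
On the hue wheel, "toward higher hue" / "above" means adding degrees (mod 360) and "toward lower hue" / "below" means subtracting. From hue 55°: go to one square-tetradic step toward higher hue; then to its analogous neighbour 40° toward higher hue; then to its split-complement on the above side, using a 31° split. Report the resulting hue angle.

36°

+90° (square ↑): 55 + 90 = 145°
+40° (analog 40° ↑): 145 + 40 = 185°
+211° (split-comp 31° ↑): 185 + 211 = 396 → 396 − 360 = 36°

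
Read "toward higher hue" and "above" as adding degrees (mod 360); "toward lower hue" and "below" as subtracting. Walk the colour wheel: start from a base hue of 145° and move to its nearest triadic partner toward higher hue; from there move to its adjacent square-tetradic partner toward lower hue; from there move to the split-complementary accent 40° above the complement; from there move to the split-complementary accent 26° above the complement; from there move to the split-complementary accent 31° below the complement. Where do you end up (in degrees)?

145 + 120 = 265°   (triadic ↑)
265 − 90 = 175°   (square ↓)
175 + 220 = 395 → 395 − 360 = 35°   (split-comp 40° ↑)
35 + 206 = 241°   (split-comp 26° ↑)
241 + 149 = 390 → 390 − 360 = 30°   (split-comp 31° ↓)

30°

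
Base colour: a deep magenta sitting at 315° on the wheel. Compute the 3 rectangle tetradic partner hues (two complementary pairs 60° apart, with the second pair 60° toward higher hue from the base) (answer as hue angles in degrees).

315 + 60 = 375 → 375 − 360 = 15°
315 + 180 = 495 → 495 − 360 = 135°
315 + 240 = 555 → 555 − 360 = 195°

15°, 135°, and 195°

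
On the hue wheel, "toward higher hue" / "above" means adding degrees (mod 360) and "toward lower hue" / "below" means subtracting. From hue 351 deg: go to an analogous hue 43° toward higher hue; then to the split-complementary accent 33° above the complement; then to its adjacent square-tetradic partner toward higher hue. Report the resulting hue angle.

337°

analog 43° ↑ +43°: 351 + 43 = 394 → 394 − 360 = 34°
split-comp 33° ↑ +213°: 34 + 213 = 247°
square ↑ +90°: 247 + 90 = 337°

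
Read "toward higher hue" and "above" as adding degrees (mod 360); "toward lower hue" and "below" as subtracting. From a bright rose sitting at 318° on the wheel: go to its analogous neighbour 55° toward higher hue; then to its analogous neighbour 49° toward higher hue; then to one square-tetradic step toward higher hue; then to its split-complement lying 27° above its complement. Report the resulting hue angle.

359°

analog 55° ↑ +55°: 318 + 55 = 373 → 373 − 360 = 13°
analog 49° ↑ +49°: 13 + 49 = 62°
square ↑ +90°: 62 + 90 = 152°
split-comp 27° ↑ +207°: 152 + 207 = 359°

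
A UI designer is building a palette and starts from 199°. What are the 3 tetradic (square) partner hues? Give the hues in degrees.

289°, 19°, and 109°

A square tetradic scheme places four hues every 90°.
199 + 90 = 289°
199 + 180 = 379 → 379 − 360 = 19°
199 + 270 = 469 → 469 − 360 = 109°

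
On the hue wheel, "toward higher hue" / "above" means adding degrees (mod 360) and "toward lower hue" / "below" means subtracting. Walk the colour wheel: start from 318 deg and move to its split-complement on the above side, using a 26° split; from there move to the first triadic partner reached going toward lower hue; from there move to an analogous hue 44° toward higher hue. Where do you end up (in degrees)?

+206° (split-comp 26° ↑): 318 + 206 = 524 → 524 − 360 = 164°
−120° (triadic ↓): 164 − 120 = 44°
+44° (analog 44° ↑): 44 + 44 = 88°

88°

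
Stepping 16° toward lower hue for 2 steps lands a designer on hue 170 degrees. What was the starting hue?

202°

2 steps of 16° (toward lower hue) give a net shift of −32°.
Start = end − shift: 170 + 32 = 202°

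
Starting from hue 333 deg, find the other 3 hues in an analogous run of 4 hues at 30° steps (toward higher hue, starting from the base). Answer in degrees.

3°, 33°, 63°

Analogous hues sit every 30° along the wheel.
333 + 30 = 363 → 363 − 360 = 3°
333 + 60 = 393 → 393 − 360 = 33°
333 + 90 = 423 → 423 − 360 = 63°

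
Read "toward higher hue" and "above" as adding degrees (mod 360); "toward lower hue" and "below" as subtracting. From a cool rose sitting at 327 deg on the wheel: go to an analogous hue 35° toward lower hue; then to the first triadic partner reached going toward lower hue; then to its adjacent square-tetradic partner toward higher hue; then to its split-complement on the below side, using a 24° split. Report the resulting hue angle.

analog 35° ↓ −35°: 327 − 35 = 292°
triadic ↓ −120°: 292 − 120 = 172°
square ↑ +90°: 172 + 90 = 262°
split-comp 24° ↓ +156°: 262 + 156 = 418 → 418 − 360 = 58°

58°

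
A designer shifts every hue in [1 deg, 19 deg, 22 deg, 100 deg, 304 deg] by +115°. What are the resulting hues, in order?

116°, 134°, 137°, 215°, 59°

1 + 115 = 116°
19 + 115 = 134°
22 + 115 = 137°
100 + 115 = 215°
304 + 115 = 419 → 419 − 360 = 59°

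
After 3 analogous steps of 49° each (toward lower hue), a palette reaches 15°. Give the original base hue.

162°

3 steps of 49° (toward lower hue) give a net shift of −147°.
Start = end − shift: 15 + 147 = 162°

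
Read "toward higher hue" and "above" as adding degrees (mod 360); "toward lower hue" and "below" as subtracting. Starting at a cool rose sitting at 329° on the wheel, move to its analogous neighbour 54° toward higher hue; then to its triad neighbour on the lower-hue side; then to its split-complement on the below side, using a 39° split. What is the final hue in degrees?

44°

+54° (analog 54° ↑): 329 + 54 = 383 → 383 − 360 = 23°
−120° (triadic ↓): 23 − 120 = -97 → -97 + 360 = 263°
+141° (split-comp 39° ↓): 263 + 141 = 404 → 404 − 360 = 44°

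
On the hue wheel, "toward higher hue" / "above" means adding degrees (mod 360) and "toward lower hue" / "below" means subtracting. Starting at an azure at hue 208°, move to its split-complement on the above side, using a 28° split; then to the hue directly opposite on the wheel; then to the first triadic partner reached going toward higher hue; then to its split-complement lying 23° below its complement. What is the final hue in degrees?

153°

208 + 208 = 416 → 416 − 360 = 56°   (split-comp 28° ↑)
56 + 180 = 236°   (complement)
236 + 120 = 356°   (triadic ↑)
356 + 157 = 513 → 513 − 360 = 153°   (split-comp 23° ↓)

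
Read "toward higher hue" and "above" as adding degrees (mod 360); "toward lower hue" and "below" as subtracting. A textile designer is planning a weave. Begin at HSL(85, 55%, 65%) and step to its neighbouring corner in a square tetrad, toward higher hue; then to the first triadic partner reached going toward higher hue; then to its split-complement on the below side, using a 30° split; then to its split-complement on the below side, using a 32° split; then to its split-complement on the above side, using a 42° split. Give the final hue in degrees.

+90° (square ↑): 85 + 90 = 175°
+120° (triadic ↑): 175 + 120 = 295°
+150° (split-comp 30° ↓): 295 + 150 = 445 → 445 − 360 = 85°
+148° (split-comp 32° ↓): 85 + 148 = 233°
+222° (split-comp 42° ↑): 233 + 222 = 455 → 455 − 360 = 95°

95°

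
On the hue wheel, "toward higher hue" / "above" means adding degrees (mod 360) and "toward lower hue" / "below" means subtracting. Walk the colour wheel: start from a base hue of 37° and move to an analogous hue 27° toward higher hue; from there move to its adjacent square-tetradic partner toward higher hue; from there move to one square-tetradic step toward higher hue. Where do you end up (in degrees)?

244°

37 + 27 = 64°   (analog 27° ↑)
64 + 90 = 154°   (square ↑)
154 + 90 = 244°   (square ↑)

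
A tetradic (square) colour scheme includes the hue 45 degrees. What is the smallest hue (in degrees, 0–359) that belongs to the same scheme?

A square tetradic scheme places four hues every 90°.
The full set through 45° is {45°, 135°, 225°, 315°}.

45°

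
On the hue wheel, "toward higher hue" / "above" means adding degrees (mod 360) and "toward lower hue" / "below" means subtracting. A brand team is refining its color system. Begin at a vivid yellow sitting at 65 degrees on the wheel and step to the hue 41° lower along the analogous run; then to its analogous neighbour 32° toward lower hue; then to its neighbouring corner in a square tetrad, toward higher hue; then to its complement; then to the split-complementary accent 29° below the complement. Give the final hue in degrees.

−41° (analog 41° ↓): 65 − 41 = 24°
−32° (analog 32° ↓): 24 − 32 = -8 → -8 + 360 = 352°
+90° (square ↑): 352 + 90 = 442 → 442 − 360 = 82°
+180° (complement): 82 + 180 = 262°
+151° (split-comp 29° ↓): 262 + 151 = 413 → 413 − 360 = 53°

53°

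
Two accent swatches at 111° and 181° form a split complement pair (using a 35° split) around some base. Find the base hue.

326°

The accents sit 35° either side of the complement, so the complement is their short-arc midpoint on the wheel.
Short-arc midpoint of 111° and 181°: 146°.
Base is 180° from the complement: 146 − 180 = -34 → -34 + 360 = 326°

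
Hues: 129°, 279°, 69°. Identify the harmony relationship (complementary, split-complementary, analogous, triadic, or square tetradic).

Sort the hues: 69°, 129°, 279°.
Successive gaps around the wheel: 60°, 150°, 150°.
Two 150° gaps and one 60° gap — a base hue opposite a pair of accents 30° either side of its complement — is the split-complementary pattern.

split-complementary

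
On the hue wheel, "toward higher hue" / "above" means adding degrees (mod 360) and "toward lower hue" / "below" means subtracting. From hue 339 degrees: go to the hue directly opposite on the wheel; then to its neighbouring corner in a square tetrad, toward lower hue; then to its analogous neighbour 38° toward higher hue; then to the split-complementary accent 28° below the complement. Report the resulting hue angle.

complement +180°: 339 + 180 = 519 → 519 − 360 = 159°
square ↓ −90°: 159 − 90 = 69°
analog 38° ↑ +38°: 69 + 38 = 107°
split-comp 28° ↓ +152°: 107 + 152 = 259°

259°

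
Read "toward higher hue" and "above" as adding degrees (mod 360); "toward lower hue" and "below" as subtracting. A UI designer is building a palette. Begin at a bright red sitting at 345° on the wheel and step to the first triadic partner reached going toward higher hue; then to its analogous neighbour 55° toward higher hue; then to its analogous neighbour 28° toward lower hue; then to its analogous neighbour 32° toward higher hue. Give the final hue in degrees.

345 + 120 = 465 → 465 − 360 = 105°   (triadic ↑)
105 + 55 = 160°   (analog 55° ↑)
160 − 28 = 132°   (analog 28° ↓)
132 + 32 = 164°   (analog 32° ↑)

164°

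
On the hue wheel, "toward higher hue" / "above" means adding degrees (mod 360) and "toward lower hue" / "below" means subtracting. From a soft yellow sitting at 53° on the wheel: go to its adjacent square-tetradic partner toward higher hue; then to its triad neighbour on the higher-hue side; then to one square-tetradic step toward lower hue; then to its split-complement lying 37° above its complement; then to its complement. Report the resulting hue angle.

210°

+90° (square ↑): 53 + 90 = 143°
+120° (triadic ↑): 143 + 120 = 263°
−90° (square ↓): 263 − 90 = 173°
+217° (split-comp 37° ↑): 173 + 217 = 390 → 390 − 360 = 30°
+180° (complement): 30 + 180 = 210°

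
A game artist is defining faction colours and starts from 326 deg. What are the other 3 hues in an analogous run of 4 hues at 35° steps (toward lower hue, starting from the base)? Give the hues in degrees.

291°, 256°, 221°

Analogous hues sit every 35° along the wheel.
326 − 35 = 291°
326 − 70 = 256°
326 − 105 = 221°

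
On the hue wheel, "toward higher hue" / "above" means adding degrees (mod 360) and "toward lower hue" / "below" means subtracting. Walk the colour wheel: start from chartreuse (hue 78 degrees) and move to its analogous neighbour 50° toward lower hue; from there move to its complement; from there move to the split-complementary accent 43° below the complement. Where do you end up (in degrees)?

345°

78 − 50 = 28°   (analog 50° ↓)
28 + 180 = 208°   (complement)
208 + 137 = 345°   (split-comp 43° ↓)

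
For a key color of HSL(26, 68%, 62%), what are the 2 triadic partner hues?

A triad places three hues 120° apart.
26 + 120 = 146°
26 + 240 = 266°

146° and 266°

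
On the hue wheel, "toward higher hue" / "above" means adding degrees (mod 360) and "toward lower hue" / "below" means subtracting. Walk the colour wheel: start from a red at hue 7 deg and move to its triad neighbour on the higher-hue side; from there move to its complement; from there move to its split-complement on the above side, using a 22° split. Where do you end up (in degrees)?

149°

+120° (triadic ↑): 7 + 120 = 127°
+180° (complement): 127 + 180 = 307°
+202° (split-comp 22° ↑): 307 + 202 = 509 → 509 − 360 = 149°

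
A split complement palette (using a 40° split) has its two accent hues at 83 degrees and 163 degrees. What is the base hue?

303°

The accents sit 40° either side of the complement, so the complement is their short-arc midpoint on the wheel.
Short-arc midpoint of 83° and 163°: 123°.
Base is 180° from the complement: 123 − 180 = -57 → -57 + 360 = 303°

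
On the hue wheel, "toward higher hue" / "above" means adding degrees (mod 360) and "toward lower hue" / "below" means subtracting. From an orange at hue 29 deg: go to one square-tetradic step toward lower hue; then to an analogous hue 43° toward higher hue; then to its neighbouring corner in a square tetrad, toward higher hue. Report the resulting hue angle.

72°

29 − 90 = -61 → -61 + 360 = 299°   (square ↓)
299 + 43 = 342°   (analog 43° ↑)
342 + 90 = 432 → 432 − 360 = 72°   (square ↑)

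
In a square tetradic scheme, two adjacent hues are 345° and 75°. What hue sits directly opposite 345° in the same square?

165°

A square tetradic scheme places four hues 90° apart; opposite corners are 180° apart.
345 + 180 = 525 → 525 − 360 = 165°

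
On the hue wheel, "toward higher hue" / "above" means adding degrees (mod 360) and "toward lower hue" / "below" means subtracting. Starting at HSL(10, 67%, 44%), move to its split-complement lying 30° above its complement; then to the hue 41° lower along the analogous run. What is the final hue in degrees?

+210° (split-comp 30° ↑): 10 + 210 = 220°
−41° (analog 41° ↓): 220 − 41 = 179°

179°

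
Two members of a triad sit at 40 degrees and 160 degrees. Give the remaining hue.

A triad spaces three hues 120° apart.
The full set is {40°, 160°, 280°}.

280°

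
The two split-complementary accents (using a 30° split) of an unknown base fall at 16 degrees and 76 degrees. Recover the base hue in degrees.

The accents sit 30° either side of the complement, so the complement is their short-arc midpoint on the wheel.
Short-arc midpoint of 16° and 76°: 46°.
Base is 180° from the complement: 46 − 180 = -134 → -134 + 360 = 226°

226°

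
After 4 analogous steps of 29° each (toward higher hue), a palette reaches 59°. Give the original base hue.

303°

4 steps of 29° (toward higher hue) give a net shift of +116°.
Start = end − shift: 59 − 116 = -57 → -57 + 360 = 303°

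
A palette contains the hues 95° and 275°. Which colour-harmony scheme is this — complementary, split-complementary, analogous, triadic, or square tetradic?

Sort the hues: 95°, 275°.
Successive gaps around the wheel: 180°, 180°.
Two hues 180° apart are complementary.

complementary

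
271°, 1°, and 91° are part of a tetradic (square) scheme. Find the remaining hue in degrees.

181°

A square tetradic scheme places four hues every 90°.
The full set through 1° is {1°, 91°, 181°, 271°}.
Given {1°, 91°, 271°}, the missing hue is 181°.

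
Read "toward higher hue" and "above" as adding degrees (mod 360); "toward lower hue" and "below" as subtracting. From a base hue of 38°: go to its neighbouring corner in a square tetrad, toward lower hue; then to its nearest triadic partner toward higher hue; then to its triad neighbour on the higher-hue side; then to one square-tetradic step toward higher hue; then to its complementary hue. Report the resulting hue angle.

98°

−90° (square ↓): 38 − 90 = -52 → -52 + 360 = 308°
+120° (triadic ↑): 308 + 120 = 428 → 428 − 360 = 68°
+120° (triadic ↑): 68 + 120 = 188°
+90° (square ↑): 188 + 90 = 278°
+180° (complement): 278 + 180 = 458 → 458 − 360 = 98°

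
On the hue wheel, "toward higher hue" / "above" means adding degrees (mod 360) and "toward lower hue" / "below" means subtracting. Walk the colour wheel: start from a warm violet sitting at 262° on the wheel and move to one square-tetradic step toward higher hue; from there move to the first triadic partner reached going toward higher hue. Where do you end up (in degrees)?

112°

square ↑ +90°: 262 + 90 = 352°
triadic ↑ +120°: 352 + 120 = 472 → 472 − 360 = 112°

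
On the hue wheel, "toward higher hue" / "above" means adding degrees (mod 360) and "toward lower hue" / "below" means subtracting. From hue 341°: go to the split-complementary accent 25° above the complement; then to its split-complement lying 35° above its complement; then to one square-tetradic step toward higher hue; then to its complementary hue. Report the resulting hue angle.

341 + 205 = 546 → 546 − 360 = 186°   (split-comp 25° ↑)
186 + 215 = 401 → 401 − 360 = 41°   (split-comp 35° ↑)
41 + 90 = 131°   (square ↑)
131 + 180 = 311°   (complement)

311°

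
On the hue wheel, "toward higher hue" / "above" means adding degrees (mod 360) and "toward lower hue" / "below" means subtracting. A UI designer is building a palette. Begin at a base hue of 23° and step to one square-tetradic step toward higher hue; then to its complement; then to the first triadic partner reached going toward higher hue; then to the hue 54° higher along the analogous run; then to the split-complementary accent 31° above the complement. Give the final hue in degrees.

318°

+90° (square ↑): 23 + 90 = 113°
+180° (complement): 113 + 180 = 293°
+120° (triadic ↑): 293 + 120 = 413 → 413 − 360 = 53°
+54° (analog 54° ↑): 53 + 54 = 107°
+211° (split-comp 31° ↑): 107 + 211 = 318°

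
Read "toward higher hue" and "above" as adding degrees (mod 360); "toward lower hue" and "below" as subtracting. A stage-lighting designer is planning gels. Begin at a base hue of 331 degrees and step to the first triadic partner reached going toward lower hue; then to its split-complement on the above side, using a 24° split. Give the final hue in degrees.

−120° (triadic ↓): 331 − 120 = 211°
+204° (split-comp 24° ↑): 211 + 204 = 415 → 415 − 360 = 55°

55°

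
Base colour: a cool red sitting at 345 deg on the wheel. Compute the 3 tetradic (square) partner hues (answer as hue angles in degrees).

75°, 165° and 255°

A square tetradic scheme places four hues every 90°.
345 + 90 = 435 → 435 − 360 = 75°
345 + 180 = 525 → 525 − 360 = 165°
345 + 270 = 615 → 615 − 360 = 255°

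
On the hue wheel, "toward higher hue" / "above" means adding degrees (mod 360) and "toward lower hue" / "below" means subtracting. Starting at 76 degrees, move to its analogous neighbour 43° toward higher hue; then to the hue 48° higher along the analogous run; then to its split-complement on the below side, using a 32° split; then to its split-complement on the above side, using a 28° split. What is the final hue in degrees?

163°

76 + 43 = 119°   (analog 43° ↑)
119 + 48 = 167°   (analog 48° ↑)
167 + 148 = 315°   (split-comp 32° ↓)
315 + 208 = 523 → 523 − 360 = 163°   (split-comp 28° ↑)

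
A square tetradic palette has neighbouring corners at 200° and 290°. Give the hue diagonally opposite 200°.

20°

A square tetradic scheme places four hues 90° apart; opposite corners are 180° apart.
200 + 180 = 380 → 380 − 360 = 20°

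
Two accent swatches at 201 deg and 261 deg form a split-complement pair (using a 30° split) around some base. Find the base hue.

The accents sit 30° either side of the complement, so the complement is their short-arc midpoint on the wheel.
Short-arc midpoint of 201° and 261°: 231°.
Base is 180° from the complement: 231 − 180 = 51°

51°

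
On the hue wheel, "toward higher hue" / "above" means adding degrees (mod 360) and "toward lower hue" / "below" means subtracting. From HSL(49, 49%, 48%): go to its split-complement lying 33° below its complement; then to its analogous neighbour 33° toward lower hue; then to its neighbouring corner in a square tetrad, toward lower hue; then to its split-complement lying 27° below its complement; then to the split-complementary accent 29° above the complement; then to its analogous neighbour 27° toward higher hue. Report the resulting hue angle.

102°

+147° (split-comp 33° ↓): 49 + 147 = 196°
−33° (analog 33° ↓): 196 − 33 = 163°
−90° (square ↓): 163 − 90 = 73°
+153° (split-comp 27° ↓): 73 + 153 = 226°
+209° (split-comp 29° ↑): 226 + 209 = 435 → 435 − 360 = 75°
+27° (analog 27° ↑): 75 + 27 = 102°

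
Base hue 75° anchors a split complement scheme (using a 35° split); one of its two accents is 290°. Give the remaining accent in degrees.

220°

Split-complementary hues sit 35° either side of the complement.
Complement of the base 75°: 75 + 180 = 255°
The given accent 290° is 35° one side of 255°; the other accent sits 35° the other side: 255 − 35 = 220°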